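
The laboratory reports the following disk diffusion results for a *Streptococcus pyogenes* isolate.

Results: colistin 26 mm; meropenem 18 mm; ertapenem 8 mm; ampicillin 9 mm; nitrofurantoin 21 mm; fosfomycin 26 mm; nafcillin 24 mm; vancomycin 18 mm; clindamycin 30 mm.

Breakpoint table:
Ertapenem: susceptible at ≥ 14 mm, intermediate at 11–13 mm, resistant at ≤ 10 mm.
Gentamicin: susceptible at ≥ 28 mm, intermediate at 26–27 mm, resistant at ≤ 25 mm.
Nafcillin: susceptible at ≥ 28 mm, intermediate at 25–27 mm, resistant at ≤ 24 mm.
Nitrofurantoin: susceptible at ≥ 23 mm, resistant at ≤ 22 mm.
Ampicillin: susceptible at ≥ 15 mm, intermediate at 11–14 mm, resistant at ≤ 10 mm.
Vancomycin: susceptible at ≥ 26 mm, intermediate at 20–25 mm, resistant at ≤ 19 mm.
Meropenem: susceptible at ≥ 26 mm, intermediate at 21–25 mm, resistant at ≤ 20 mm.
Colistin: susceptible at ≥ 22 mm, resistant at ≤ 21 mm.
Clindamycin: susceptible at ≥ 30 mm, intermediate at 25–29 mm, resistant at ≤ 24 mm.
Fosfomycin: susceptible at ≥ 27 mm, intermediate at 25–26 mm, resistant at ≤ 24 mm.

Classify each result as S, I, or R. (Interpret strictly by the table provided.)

S, R, R, R, R, I, R, R, S

Colistin 26 mm: ≥ 22 mm ⇒ Susceptible
Meropenem 18 mm: ≤ 20 mm ⇒ resistant
Ertapenem: 8 mm is ≤ 10 mm → Resistant
Ampicillin (9 mm) ≤ 10 mm — resistant
Nitrofurantoin (21 mm) ≤ 22 mm ⇒ resistant
Fosfomycin: 26 mm is in 25–26 mm ⇒ Intermediate
Nafcillin (24 mm) ≤ 24 mm ⇒ Resistant
Vancomycin 18 mm: ≤ 19 mm ⇒ Resistant
Clindamycin: 30 mm is ≥ 30 mm ⇒ susceptible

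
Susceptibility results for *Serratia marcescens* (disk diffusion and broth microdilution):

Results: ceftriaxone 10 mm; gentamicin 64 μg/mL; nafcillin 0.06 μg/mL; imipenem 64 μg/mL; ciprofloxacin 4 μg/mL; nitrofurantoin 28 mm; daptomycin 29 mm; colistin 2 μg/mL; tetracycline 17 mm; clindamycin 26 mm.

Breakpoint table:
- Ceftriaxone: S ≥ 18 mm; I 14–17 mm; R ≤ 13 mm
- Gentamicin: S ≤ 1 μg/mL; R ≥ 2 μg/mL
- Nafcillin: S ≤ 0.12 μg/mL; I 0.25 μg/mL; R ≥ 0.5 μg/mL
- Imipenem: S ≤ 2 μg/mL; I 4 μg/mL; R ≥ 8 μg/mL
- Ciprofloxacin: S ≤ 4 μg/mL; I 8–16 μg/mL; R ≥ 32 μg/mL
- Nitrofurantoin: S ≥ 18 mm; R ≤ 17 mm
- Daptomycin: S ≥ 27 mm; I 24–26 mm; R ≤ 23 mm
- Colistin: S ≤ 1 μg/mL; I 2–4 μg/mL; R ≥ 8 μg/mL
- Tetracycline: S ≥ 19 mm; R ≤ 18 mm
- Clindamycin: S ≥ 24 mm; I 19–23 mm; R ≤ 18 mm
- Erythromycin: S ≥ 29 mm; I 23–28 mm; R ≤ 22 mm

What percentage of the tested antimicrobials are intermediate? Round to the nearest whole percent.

10%

Ceftriaxone (10 mm) ≤ 13 mm → Resistant
Gentamicin 64 μg/mL: ≥ 2 μg/mL ⇒ resistant
Nafcillin 0.06 μg/mL: ≤ 0.12 μg/mL — susceptible
Imipenem: 64 μg/mL is ≥ 8 μg/mL ⇒ R
Ciprofloxacin (4 μg/mL) ≤ 4 μg/mL — Susceptible
Nitrofurantoin (28 mm) ≥ 18 mm → susceptible
Daptomycin (29 mm) ≥ 27 mm ⇒ susceptible
Colistin (2 μg/mL) in 2–4 μg/mL — I
Tetracycline (17 mm) ≤ 18 mm → Resistant
Clindamycin (26 mm) ≥ 24 mm ⇒ Susceptible
Intermediate: 1/10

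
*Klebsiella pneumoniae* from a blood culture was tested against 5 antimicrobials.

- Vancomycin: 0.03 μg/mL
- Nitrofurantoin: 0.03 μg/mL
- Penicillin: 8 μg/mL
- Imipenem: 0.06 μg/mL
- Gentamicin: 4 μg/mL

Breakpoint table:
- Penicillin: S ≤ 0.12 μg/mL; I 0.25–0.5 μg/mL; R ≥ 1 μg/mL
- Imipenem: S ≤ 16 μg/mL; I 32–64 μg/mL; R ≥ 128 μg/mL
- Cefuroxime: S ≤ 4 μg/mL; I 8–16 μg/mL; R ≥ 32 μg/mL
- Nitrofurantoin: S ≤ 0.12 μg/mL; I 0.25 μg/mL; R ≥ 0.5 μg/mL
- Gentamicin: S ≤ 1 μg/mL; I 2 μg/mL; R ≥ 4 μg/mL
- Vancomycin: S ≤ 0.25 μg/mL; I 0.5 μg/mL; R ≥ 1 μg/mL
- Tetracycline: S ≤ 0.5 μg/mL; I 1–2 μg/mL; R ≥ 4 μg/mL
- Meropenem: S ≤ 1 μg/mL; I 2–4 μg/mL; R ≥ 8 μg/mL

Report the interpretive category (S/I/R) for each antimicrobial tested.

S, S, R, S, R

Vancomycin: 0.03 μg/mL is ≤ 0.25 μg/mL ⇒ susceptible
Nitrofurantoin (0.03 μg/mL) ≤ 0.12 μg/mL ⇒ susceptible
Penicillin: 8 μg/mL is ≥ 1 μg/mL — resistant
Imipenem (0.06 μg/mL) ≤ 16 μg/mL ⇒ S
Gentamicin (4 μg/mL) ≥ 4 μg/mL → resistant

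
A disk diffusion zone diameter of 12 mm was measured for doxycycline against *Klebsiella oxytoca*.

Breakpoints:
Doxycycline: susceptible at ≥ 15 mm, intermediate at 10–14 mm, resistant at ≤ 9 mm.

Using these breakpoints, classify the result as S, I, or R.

Doxycycline (12 mm) in 10–14 mm ⇒ Intermediate

I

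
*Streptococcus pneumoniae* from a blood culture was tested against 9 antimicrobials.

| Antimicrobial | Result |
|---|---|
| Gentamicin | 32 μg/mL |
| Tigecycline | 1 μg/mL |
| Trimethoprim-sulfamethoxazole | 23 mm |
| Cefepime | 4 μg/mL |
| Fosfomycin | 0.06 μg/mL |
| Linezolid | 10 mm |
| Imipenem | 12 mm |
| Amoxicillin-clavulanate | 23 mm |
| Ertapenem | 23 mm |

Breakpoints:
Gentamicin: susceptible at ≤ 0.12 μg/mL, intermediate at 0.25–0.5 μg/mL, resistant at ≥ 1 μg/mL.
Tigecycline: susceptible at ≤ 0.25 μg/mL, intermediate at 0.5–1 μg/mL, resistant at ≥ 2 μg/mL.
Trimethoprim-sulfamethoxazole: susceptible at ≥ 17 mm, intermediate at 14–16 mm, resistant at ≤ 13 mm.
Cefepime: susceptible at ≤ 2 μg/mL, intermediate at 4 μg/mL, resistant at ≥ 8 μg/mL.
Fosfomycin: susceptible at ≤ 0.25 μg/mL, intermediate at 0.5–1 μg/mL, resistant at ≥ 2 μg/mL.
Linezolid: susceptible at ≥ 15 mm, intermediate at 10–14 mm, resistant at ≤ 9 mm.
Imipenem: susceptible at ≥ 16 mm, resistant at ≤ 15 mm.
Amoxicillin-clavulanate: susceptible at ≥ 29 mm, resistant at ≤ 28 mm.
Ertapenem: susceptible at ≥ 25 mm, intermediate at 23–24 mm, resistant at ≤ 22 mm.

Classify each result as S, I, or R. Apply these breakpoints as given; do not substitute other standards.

R, I, S, I, S, I, R, R, I

Gentamicin (32 μg/mL) ≥ 1 μg/mL ⇒ resistant
Tigecycline (1 μg/mL) in 0.5–1 μg/mL ⇒ Intermediate
Trimethoprim-sulfamethoxazole: 23 mm is ≥ 17 mm → S
Cefepime (4 μg/mL) = 4 μg/mL ⇒ Intermediate
Fosfomycin 0.06 μg/mL: ≤ 0.25 μg/mL → Susceptible
Linezolid: 10 mm is in 10–14 mm — intermediate
Imipenem 12 mm: ≤ 15 mm ⇒ R
Amoxicillin-clavulanate (23 mm) ≤ 28 mm → resistant
Ertapenem 23 mm: in 23–24 mm → intermediate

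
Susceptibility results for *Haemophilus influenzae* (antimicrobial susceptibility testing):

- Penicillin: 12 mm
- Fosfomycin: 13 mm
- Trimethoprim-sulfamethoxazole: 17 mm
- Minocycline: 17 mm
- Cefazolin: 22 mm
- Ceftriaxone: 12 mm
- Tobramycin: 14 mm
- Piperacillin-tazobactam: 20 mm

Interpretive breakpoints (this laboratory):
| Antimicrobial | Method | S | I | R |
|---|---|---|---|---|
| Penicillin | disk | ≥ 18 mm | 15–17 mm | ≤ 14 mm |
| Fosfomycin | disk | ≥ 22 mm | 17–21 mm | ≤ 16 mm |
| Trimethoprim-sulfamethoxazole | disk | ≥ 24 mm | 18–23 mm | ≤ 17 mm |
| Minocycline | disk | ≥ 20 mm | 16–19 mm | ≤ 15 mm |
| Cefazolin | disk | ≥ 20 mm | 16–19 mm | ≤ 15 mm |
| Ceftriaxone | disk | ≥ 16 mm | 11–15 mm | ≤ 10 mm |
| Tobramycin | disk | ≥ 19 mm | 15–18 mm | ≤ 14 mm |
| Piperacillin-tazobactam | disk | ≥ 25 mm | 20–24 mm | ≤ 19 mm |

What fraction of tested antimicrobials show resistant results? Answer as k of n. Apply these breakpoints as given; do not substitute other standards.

Penicillin (12 mm) ≤ 14 mm — resistant
Fosfomycin 13 mm: ≤ 16 mm ⇒ resistant
Trimethoprim-sulfamethoxazole 17 mm: ≤ 17 mm ⇒ R
Minocycline: 17 mm is in 16–19 mm → I
Cefazolin 22 mm: ≥ 20 mm — susceptible
Ceftriaxone: 12 mm is in 11–15 mm — Intermediate
Tobramycin (14 mm) ≤ 14 mm ⇒ R
Piperacillin-tazobactam (20 mm) in 20–24 mm → I
Resistant: 4/8

4 of 8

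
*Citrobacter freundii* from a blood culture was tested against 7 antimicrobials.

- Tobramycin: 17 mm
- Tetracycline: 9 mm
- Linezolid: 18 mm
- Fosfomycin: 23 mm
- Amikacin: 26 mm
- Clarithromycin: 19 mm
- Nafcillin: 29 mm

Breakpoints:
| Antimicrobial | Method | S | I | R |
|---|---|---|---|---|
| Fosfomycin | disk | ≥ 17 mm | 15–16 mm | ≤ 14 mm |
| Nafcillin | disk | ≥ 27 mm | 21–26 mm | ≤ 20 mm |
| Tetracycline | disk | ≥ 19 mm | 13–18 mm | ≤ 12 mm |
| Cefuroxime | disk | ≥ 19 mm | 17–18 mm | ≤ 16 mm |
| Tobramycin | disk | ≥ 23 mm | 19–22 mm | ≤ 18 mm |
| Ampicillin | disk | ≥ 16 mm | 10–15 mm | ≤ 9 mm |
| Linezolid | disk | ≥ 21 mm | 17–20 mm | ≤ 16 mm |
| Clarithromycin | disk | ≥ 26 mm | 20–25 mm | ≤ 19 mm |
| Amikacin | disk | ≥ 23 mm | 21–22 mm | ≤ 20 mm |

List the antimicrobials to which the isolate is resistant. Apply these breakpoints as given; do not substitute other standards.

tobramycin, tetracycline, clarithromycin

Tobramycin (17 mm) ≤ 18 mm → R
Tetracycline: 9 mm is ≤ 12 mm — resistant
Linezolid: 18 mm is in 17–20 mm → intermediate
Fosfomycin 23 mm: ≥ 17 mm ⇒ S
Amikacin 26 mm: ≥ 23 mm ⇒ susceptible
Clarithromycin (19 mm) ≤ 19 mm — R
Nafcillin 29 mm: ≥ 27 mm → S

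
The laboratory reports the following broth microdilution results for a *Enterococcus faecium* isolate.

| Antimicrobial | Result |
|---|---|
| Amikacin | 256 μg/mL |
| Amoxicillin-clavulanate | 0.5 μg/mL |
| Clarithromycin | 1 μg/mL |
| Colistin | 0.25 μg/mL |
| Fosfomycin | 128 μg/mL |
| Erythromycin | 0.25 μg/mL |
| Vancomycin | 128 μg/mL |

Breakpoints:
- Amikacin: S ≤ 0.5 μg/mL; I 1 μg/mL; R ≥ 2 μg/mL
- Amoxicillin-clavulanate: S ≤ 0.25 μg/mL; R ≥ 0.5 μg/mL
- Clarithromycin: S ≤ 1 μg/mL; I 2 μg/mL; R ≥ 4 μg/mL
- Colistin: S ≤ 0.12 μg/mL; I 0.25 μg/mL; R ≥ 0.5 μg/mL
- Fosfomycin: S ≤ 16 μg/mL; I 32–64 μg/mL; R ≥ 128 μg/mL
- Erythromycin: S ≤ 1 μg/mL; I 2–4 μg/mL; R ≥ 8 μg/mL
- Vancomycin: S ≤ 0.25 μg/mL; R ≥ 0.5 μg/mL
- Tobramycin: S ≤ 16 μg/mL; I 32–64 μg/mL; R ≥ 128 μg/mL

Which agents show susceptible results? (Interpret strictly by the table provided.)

Amikacin 256 μg/mL: ≥ 2 μg/mL → Resistant
Amoxicillin-clavulanate (0.5 μg/mL) ≥ 0.5 μg/mL → resistant
Clarithromycin 1 μg/mL: ≤ 1 μg/mL → susceptible
Colistin 0.25 μg/mL: = 0.25 μg/mL → Intermediate
Fosfomycin 128 μg/mL: ≥ 128 μg/mL → Resistant
Erythromycin: 0.25 μg/mL is ≤ 1 μg/mL ⇒ S
Vancomycin: 128 μg/mL is ≥ 0.5 μg/mL → resistant

clarithromycin, erythromycin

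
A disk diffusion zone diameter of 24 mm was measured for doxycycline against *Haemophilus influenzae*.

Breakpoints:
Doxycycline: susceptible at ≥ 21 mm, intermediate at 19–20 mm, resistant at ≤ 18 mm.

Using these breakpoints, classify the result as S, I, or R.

Doxycycline 24 mm: ≥ 21 mm — susceptible

S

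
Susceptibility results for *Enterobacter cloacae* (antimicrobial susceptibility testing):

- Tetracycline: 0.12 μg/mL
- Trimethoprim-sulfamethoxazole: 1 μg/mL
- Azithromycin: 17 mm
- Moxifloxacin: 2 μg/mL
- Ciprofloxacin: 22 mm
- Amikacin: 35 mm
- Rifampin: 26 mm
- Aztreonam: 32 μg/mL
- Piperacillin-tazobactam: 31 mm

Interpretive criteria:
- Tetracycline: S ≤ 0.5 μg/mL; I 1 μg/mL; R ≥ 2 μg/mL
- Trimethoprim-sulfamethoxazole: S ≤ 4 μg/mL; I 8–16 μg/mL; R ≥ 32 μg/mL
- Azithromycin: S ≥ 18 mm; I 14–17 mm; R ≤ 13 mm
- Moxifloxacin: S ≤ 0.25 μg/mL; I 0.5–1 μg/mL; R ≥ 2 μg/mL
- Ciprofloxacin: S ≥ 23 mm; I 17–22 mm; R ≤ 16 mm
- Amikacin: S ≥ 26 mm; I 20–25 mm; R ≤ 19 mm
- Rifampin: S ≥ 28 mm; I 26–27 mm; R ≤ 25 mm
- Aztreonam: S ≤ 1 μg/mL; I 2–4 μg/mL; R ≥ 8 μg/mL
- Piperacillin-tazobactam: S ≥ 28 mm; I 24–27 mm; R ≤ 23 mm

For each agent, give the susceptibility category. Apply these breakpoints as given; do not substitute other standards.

S, S, I, R, I, S, I, R, S

Tetracycline 0.12 μg/mL: ≤ 0.5 μg/mL — susceptible
Trimethoprim-sulfamethoxazole 1 μg/mL: ≤ 4 μg/mL → S
Azithromycin: 17 mm is in 14–17 mm → I
Moxifloxacin (2 μg/mL) ≥ 2 μg/mL → resistant
Ciprofloxacin 22 mm: in 17–22 mm — intermediate
Amikacin 35 mm: ≥ 26 mm ⇒ S
Rifampin (26 mm) in 26–27 mm ⇒ Intermediate
Aztreonam 32 μg/mL: ≥ 8 μg/mL → Resistant
Piperacillin-tazobactam: 31 mm is ≥ 28 mm → susceptible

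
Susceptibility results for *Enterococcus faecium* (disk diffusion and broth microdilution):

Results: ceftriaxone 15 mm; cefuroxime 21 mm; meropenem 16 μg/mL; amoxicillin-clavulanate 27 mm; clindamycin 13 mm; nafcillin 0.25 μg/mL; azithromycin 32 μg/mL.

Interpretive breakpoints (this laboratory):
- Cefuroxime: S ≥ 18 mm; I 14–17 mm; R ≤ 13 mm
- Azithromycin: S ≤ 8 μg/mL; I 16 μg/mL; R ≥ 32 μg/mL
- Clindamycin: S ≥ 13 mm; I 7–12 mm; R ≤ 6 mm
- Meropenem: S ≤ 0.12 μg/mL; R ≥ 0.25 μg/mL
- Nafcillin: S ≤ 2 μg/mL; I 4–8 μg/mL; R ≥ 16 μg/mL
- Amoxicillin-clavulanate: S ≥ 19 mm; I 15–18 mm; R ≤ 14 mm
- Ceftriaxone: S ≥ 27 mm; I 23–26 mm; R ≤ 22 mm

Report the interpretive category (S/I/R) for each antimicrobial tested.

R, S, R, S, S, S, R

Ceftriaxone: 15 mm is ≤ 22 mm → R
Cefuroxime (21 mm) ≥ 18 mm ⇒ susceptible
Meropenem: 16 μg/mL is ≥ 0.25 μg/mL → resistant
Amoxicillin-clavulanate 27 mm: ≥ 19 mm — Susceptible
Clindamycin: 13 mm is ≥ 13 mm — S
Nafcillin (0.25 μg/mL) ≤ 2 μg/mL — Susceptible
Azithromycin 32 μg/mL: ≥ 32 μg/mL ⇒ resistant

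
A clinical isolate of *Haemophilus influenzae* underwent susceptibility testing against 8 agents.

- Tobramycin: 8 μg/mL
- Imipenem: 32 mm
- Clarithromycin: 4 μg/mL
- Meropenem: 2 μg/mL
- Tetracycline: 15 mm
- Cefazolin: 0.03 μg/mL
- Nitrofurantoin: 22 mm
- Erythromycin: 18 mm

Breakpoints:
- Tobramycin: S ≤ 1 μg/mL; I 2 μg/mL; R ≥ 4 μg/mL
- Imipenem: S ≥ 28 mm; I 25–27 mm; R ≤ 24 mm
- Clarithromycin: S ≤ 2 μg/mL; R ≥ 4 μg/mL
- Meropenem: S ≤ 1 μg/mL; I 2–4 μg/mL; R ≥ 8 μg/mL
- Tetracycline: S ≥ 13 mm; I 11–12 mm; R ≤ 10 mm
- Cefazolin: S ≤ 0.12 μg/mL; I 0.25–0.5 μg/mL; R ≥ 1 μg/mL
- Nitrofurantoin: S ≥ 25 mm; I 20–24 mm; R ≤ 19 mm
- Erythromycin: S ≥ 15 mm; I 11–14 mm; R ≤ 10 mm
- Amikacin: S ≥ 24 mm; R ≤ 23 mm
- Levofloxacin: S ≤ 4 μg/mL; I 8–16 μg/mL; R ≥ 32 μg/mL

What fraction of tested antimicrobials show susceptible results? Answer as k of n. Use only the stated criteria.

4 of 8

Tobramycin (8 μg/mL) ≥ 4 μg/mL ⇒ Resistant
Imipenem (32 mm) ≥ 28 mm — Susceptible
Clarithromycin 4 μg/mL: ≥ 4 μg/mL → Resistant
Meropenem 2 μg/mL: in 2–4 μg/mL — I
Tetracycline 15 mm: ≥ 13 mm → susceptible
Cefazolin: 0.03 μg/mL is ≤ 0.12 μg/mL → susceptible
Nitrofurantoin (22 mm) in 20–24 mm → I
Erythromycin 18 mm: ≥ 15 mm — S
Susceptible: 4/8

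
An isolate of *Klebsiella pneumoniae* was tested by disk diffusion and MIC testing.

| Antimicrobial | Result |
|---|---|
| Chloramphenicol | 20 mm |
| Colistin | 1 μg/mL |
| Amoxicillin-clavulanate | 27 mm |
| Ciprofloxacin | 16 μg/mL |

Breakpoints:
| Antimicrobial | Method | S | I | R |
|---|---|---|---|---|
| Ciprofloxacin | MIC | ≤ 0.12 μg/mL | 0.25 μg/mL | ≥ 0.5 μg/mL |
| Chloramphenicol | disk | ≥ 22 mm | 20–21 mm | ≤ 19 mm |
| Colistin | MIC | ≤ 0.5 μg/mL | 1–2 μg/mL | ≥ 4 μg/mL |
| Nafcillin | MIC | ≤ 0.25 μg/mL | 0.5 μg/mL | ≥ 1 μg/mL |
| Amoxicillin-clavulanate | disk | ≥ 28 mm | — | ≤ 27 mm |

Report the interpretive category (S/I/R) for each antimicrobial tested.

I, I, R, R

Chloramphenicol 20 mm: in 20–21 mm ⇒ I
Colistin (1 μg/mL) in 1–2 μg/mL ⇒ intermediate
Amoxicillin-clavulanate: 27 mm is ≤ 27 mm — resistant
Ciprofloxacin: 16 μg/mL is ≥ 0.5 μg/mL — R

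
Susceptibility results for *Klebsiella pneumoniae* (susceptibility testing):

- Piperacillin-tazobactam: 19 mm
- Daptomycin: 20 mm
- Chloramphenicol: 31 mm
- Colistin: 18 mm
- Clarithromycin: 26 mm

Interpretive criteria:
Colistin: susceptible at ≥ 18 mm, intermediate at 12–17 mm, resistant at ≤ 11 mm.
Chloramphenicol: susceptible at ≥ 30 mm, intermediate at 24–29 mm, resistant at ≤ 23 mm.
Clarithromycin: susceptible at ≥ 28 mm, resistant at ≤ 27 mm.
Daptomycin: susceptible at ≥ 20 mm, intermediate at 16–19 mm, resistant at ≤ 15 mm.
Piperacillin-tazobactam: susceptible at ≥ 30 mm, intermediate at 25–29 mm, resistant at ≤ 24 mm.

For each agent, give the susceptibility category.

R, S, S, S, R

Piperacillin-tazobactam: 19 mm is ≤ 24 mm → R
Daptomycin 20 mm: ≥ 20 mm ⇒ susceptible
Chloramphenicol 31 mm: ≥ 30 mm ⇒ susceptible
Colistin 18 mm: ≥ 18 mm → susceptible
Clarithromycin (26 mm) ≤ 27 mm — Resistant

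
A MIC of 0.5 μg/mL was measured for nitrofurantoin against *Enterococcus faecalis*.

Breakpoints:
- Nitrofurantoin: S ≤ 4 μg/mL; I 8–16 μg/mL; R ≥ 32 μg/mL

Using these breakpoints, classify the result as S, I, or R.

Nitrofurantoin (0.5 μg/mL) ≤ 4 μg/mL ⇒ susceptible

Susceptible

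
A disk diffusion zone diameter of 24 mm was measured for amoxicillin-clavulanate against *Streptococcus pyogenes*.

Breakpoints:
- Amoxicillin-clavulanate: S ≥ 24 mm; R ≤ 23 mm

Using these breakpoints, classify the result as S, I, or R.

S

Amoxicillin-clavulanate 24 mm: ≥ 24 mm → Susceptible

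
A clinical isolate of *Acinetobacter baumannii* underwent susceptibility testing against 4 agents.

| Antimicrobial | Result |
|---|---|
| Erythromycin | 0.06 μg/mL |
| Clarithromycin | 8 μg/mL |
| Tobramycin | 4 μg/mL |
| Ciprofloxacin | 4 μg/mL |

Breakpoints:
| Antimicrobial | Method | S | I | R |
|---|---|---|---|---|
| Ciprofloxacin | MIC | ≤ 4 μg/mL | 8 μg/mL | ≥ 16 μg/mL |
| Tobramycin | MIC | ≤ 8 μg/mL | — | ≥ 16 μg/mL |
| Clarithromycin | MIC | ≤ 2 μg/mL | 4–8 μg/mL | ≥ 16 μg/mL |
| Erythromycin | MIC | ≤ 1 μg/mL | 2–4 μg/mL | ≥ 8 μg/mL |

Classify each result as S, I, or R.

Erythromycin 0.06 μg/mL: ≤ 1 μg/mL ⇒ S
Clarithromycin: 8 μg/mL is in 4–8 μg/mL — I
Tobramycin (4 μg/mL) ≤ 8 μg/mL — S
Ciprofloxacin 4 μg/mL: ≤ 4 μg/mL ⇒ susceptible

S, I, S, S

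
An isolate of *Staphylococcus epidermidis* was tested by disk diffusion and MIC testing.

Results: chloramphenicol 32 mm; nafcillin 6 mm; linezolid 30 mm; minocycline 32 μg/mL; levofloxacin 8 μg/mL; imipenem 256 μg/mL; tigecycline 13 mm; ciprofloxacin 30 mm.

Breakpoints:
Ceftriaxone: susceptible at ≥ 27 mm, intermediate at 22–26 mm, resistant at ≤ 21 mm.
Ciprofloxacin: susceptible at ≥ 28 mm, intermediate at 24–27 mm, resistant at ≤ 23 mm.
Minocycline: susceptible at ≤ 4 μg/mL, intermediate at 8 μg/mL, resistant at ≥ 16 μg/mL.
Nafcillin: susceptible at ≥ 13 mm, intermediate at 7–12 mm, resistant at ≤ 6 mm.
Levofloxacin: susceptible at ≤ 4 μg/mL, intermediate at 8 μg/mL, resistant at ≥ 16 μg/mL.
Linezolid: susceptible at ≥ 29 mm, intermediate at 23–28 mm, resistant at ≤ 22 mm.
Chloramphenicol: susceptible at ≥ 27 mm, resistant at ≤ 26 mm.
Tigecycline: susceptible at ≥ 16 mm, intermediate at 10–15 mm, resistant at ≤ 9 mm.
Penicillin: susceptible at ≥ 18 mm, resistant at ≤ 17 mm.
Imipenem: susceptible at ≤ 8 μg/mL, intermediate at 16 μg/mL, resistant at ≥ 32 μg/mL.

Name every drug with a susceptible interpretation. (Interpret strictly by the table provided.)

Chloramphenicol: 32 mm is ≥ 27 mm → Susceptible
Nafcillin (6 mm) ≤ 6 mm — R
Linezolid (30 mm) ≥ 29 mm — S
Minocycline 32 μg/mL: ≥ 16 μg/mL → Resistant
Levofloxacin (8 μg/mL) = 8 μg/mL — I
Imipenem: 256 μg/mL is ≥ 32 μg/mL — resistant
Tigecycline: 13 mm is in 10–15 mm ⇒ Intermediate
Ciprofloxacin: 30 mm is ≥ 28 mm → Susceptible

chloramphenicol, linezolid, ciprofloxacin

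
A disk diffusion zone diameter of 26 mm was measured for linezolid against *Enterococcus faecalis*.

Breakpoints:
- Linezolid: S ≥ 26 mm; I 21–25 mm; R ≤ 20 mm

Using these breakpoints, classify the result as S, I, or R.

Linezolid: 26 mm is ≥ 26 mm ⇒ Susceptible

Susceptible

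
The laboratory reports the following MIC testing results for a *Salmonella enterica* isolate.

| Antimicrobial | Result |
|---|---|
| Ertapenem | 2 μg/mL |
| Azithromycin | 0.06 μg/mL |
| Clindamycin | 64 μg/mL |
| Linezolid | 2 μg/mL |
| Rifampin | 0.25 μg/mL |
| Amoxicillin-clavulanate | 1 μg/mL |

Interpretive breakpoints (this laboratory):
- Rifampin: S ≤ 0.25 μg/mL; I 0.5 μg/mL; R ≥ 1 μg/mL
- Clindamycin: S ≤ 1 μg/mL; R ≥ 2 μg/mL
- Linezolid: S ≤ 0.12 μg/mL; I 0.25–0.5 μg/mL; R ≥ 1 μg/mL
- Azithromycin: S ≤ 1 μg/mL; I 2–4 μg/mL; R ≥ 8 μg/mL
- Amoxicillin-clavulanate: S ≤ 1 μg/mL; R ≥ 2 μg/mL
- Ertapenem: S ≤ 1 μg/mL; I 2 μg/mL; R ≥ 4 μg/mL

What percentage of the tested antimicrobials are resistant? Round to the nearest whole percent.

33%

Ertapenem: 2 μg/mL is = 2 μg/mL → intermediate
Azithromycin 0.06 μg/mL: ≤ 1 μg/mL ⇒ S
Clindamycin: 64 μg/mL is ≥ 2 μg/mL ⇒ resistant
Linezolid 2 μg/mL: ≥ 1 μg/mL — resistant
Rifampin 0.25 μg/mL: ≤ 0.25 μg/mL — susceptible
Amoxicillin-clavulanate: 1 μg/mL is ≤ 1 μg/mL — S
Resistant: 2/6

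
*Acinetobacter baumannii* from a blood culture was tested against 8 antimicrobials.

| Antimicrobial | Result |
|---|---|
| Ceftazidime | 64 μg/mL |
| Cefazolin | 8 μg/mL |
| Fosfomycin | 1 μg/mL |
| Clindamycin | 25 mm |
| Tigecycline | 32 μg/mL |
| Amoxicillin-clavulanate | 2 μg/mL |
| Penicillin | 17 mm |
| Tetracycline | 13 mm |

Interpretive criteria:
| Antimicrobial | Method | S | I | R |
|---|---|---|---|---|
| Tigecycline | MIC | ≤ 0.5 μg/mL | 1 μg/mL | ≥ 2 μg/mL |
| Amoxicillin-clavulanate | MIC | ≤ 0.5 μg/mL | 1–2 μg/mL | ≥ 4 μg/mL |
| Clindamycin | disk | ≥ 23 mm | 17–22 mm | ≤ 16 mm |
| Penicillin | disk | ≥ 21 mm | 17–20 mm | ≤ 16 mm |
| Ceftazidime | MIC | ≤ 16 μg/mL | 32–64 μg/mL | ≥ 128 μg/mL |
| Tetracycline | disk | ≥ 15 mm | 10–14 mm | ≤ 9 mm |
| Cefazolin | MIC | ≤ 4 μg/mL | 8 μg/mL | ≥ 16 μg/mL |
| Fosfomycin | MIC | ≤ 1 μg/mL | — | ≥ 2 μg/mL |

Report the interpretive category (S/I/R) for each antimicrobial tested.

Ceftazidime (64 μg/mL) in 32–64 μg/mL — Intermediate
Cefazolin (8 μg/mL) = 8 μg/mL → Intermediate
Fosfomycin 1 μg/mL: ≤ 1 μg/mL ⇒ Susceptible
Clindamycin (25 mm) ≥ 23 mm — susceptible
Tigecycline (32 μg/mL) ≥ 2 μg/mL — resistant
Amoxicillin-clavulanate: 2 μg/mL is in 1–2 μg/mL ⇒ intermediate
Penicillin (17 mm) in 17–20 mm — I
Tetracycline: 13 mm is in 10–14 mm → Intermediate

I, I, S, S, R, I, I, I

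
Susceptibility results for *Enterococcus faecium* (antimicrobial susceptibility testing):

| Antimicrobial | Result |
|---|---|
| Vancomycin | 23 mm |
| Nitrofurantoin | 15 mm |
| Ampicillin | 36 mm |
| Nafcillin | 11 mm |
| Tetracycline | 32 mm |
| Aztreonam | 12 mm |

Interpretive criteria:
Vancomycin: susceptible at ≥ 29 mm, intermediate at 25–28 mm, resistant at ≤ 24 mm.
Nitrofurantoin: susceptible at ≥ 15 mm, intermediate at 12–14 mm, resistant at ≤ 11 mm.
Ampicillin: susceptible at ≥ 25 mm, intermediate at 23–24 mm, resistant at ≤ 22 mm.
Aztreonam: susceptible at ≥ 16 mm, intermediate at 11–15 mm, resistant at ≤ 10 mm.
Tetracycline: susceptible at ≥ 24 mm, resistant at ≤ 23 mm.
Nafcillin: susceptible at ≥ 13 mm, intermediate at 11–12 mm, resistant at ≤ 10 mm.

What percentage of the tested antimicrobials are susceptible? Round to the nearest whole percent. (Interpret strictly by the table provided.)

50%

Vancomycin: 23 mm is ≤ 24 mm ⇒ R
Nitrofurantoin (15 mm) ≥ 15 mm → S
Ampicillin (36 mm) ≥ 25 mm — susceptible
Nafcillin: 11 mm is in 11–12 mm — Intermediate
Tetracycline (32 mm) ≥ 24 mm ⇒ susceptible
Aztreonam (12 mm) in 11–15 mm — intermediate
Susceptible: 3/6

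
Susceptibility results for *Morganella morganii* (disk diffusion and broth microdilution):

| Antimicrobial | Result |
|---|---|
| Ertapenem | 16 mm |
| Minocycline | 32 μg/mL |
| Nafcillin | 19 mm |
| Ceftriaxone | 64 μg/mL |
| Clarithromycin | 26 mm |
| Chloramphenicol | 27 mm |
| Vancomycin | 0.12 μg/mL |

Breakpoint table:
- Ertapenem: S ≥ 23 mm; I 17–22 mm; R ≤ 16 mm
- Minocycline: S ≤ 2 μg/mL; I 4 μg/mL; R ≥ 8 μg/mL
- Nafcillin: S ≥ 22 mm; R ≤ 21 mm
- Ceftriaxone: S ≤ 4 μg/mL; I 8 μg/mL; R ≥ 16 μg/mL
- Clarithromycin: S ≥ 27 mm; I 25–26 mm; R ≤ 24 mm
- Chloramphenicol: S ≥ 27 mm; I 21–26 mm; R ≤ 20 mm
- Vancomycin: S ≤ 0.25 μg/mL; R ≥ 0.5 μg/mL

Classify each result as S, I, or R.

R, R, R, R, I, S, S

Ertapenem (16 mm) ≤ 16 mm ⇒ R
Minocycline (32 μg/mL) ≥ 8 μg/mL — Resistant
Nafcillin: 19 mm is ≤ 21 mm ⇒ R
Ceftriaxone: 64 μg/mL is ≥ 16 μg/mL — Resistant
Clarithromycin (26 mm) in 25–26 mm ⇒ Intermediate
Chloramphenicol 27 mm: ≥ 27 mm ⇒ S
Vancomycin 0.12 μg/mL: ≤ 0.25 μg/mL → S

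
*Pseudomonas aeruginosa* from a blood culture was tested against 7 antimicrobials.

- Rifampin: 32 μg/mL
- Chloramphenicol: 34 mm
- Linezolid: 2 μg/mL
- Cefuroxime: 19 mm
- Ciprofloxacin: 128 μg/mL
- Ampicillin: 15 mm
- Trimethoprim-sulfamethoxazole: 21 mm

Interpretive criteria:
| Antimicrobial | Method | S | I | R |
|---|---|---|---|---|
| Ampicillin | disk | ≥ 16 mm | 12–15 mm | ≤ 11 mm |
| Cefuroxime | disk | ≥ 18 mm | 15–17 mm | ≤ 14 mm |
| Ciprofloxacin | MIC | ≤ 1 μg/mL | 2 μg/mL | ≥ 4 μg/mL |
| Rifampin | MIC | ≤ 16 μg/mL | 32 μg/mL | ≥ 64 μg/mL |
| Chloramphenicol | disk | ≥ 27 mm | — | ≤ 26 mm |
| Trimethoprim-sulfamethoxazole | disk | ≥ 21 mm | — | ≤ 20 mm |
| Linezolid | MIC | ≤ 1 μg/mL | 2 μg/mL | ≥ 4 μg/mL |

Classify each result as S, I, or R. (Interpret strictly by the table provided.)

Rifampin: 32 μg/mL is = 32 μg/mL ⇒ I
Chloramphenicol (34 mm) ≥ 27 mm → susceptible
Linezolid 2 μg/mL: = 2 μg/mL → I
Cefuroxime: 19 mm is ≥ 18 mm — susceptible
Ciprofloxacin: 128 μg/mL is ≥ 4 μg/mL — R
Ampicillin 15 mm: in 12–15 mm — Intermediate
Trimethoprim-sulfamethoxazole (21 mm) ≥ 21 mm → susceptible

I, S, I, S, R, I, S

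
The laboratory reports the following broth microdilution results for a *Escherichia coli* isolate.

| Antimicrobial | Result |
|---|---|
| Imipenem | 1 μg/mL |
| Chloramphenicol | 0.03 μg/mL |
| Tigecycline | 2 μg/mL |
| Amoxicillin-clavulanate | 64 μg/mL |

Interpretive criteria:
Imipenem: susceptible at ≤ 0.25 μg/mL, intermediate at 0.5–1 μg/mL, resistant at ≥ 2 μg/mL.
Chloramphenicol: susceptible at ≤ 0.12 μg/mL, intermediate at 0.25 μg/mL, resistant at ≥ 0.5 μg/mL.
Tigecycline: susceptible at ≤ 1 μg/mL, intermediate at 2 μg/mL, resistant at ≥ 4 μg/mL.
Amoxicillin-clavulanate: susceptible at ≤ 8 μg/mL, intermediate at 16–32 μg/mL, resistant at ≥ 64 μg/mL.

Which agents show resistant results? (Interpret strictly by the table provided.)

Imipenem 1 μg/mL: in 0.5–1 μg/mL ⇒ intermediate
Chloramphenicol (0.03 μg/mL) ≤ 0.12 μg/mL ⇒ Susceptible
Tigecycline (2 μg/mL) = 2 μg/mL ⇒ I
Amoxicillin-clavulanate: 64 μg/mL is ≥ 64 μg/mL — R

amoxicillin-clavulanate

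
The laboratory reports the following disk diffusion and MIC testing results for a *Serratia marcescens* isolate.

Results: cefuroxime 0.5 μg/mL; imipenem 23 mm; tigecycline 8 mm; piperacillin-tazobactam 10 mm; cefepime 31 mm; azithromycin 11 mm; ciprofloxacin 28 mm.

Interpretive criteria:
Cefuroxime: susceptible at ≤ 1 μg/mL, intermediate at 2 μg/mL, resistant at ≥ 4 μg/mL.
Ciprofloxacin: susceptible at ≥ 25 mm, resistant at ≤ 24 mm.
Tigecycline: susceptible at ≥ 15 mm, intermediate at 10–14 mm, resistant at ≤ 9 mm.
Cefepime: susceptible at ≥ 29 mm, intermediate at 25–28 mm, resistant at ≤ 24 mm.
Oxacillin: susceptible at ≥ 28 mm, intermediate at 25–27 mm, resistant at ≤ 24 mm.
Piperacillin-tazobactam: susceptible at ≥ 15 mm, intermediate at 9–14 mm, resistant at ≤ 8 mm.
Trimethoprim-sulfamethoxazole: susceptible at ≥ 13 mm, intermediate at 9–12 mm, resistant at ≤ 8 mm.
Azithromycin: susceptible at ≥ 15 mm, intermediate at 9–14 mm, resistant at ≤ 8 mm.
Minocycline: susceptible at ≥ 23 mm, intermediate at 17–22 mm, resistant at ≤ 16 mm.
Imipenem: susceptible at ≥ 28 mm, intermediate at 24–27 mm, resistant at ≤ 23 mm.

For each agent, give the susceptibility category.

Cefuroxime (0.5 μg/mL) ≤ 1 μg/mL → susceptible
Imipenem (23 mm) ≤ 23 mm → resistant
Tigecycline: 8 mm is ≤ 9 mm → Resistant
Piperacillin-tazobactam: 10 mm is in 9–14 mm — intermediate
Cefepime (31 mm) ≥ 29 mm ⇒ susceptible
Azithromycin (11 mm) in 9–14 mm — I
Ciprofloxacin (28 mm) ≥ 25 mm — S

S, R, R, I, S, I, S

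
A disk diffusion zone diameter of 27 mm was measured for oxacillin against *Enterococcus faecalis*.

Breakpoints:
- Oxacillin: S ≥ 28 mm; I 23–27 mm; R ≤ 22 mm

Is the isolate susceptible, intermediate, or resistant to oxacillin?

Oxacillin 27 mm: in 23–27 mm → I

I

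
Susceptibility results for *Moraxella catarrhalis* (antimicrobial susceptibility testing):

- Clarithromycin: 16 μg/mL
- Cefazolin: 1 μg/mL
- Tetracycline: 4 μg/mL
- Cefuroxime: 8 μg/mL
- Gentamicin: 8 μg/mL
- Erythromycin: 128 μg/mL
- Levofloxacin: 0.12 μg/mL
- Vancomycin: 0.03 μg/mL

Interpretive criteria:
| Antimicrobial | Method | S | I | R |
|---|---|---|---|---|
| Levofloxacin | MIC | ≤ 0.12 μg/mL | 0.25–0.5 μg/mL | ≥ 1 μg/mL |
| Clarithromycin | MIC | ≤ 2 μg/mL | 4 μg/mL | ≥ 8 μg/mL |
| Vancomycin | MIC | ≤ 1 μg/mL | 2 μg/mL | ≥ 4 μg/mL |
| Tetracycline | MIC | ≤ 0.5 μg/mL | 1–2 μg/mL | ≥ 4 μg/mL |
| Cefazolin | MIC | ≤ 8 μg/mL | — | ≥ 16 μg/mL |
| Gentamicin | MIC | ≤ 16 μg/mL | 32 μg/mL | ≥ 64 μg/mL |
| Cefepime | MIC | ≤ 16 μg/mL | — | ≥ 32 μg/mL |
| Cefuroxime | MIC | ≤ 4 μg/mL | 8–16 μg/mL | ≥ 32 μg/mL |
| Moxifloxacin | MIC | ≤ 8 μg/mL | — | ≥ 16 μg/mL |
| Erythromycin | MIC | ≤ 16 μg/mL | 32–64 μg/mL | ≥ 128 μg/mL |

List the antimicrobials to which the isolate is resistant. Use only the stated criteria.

Clarithromycin 16 μg/mL: ≥ 8 μg/mL — Resistant
Cefazolin (1 μg/mL) ≤ 8 μg/mL — S
Tetracycline (4 μg/mL) ≥ 4 μg/mL → resistant
Cefuroxime 8 μg/mL: in 8–16 μg/mL — intermediate
Gentamicin 8 μg/mL: ≤ 16 μg/mL → S
Erythromycin: 128 μg/mL is ≥ 128 μg/mL — R
Levofloxacin (0.12 μg/mL) ≤ 0.12 μg/mL ⇒ susceptible
Vancomycin (0.03 μg/mL) ≤ 1 μg/mL → S

clarithromycin, tetracycline, erythromycin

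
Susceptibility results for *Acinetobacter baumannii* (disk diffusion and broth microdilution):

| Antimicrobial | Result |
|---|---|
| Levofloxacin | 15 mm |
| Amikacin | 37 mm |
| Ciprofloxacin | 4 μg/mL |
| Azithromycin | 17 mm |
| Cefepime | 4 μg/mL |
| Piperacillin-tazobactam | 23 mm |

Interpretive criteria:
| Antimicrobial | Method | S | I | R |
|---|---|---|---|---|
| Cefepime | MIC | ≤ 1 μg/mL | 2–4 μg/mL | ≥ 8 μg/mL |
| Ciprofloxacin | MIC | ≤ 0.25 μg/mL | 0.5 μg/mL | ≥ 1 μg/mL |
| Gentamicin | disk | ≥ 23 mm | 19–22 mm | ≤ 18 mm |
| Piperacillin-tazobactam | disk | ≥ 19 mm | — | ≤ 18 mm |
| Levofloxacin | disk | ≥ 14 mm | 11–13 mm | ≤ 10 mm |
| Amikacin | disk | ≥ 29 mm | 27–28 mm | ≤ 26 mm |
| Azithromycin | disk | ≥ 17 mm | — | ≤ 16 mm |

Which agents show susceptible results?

levofloxacin, amikacin, azithromycin, piperacillin-tazobactam

Levofloxacin (15 mm) ≥ 14 mm ⇒ susceptible
Amikacin (37 mm) ≥ 29 mm — Susceptible
Ciprofloxacin (4 μg/mL) ≥ 1 μg/mL — Resistant
Azithromycin 17 mm: ≥ 17 mm ⇒ susceptible
Cefepime: 4 μg/mL is in 2–4 μg/mL → Intermediate
Piperacillin-tazobactam: 23 mm is ≥ 19 mm → Susceptible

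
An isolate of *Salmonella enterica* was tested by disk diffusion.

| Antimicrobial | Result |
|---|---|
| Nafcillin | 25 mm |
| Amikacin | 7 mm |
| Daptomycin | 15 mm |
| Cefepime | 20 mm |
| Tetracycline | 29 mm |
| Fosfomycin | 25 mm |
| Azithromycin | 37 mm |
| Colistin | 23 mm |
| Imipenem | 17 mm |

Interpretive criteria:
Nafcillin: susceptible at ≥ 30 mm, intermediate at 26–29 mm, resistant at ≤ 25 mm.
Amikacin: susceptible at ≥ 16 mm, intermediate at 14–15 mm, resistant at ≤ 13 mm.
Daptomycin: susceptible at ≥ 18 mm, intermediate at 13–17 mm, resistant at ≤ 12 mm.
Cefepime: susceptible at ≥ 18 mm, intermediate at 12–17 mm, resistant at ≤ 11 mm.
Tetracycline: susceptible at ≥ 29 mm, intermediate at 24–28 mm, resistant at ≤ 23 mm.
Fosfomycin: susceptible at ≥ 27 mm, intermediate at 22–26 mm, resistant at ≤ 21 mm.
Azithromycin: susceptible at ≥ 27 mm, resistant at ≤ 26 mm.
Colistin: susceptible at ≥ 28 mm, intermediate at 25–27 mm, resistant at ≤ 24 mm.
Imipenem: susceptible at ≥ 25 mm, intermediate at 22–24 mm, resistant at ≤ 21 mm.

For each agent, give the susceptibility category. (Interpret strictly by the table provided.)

Nafcillin 25 mm: ≤ 25 mm → resistant
Amikacin: 7 mm is ≤ 13 mm — R
Daptomycin: 15 mm is in 13–17 mm → I
Cefepime (20 mm) ≥ 18 mm — susceptible
Tetracycline 29 mm: ≥ 29 mm — susceptible
Fosfomycin (25 mm) in 22–26 mm — I
Azithromycin: 37 mm is ≥ 27 mm ⇒ S
Colistin (23 mm) ≤ 24 mm — R
Imipenem: 17 mm is ≤ 21 mm → Resistant

R, R, I, S, S, I, S, R, R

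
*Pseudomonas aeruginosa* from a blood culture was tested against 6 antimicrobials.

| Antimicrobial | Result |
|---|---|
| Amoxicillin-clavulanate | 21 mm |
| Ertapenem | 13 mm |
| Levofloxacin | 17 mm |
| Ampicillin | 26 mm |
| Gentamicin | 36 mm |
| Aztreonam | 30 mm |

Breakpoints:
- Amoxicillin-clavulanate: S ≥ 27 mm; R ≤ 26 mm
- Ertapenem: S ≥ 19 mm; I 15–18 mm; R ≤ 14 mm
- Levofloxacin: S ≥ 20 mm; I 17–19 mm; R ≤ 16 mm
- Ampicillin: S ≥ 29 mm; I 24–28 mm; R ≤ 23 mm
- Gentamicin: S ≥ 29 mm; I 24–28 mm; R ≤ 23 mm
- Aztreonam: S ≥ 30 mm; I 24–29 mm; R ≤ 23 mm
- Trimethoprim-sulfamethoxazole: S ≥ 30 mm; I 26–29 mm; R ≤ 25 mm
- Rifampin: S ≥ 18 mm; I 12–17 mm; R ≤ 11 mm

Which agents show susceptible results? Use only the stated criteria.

gentamicin, aztreonam

Amoxicillin-clavulanate: 21 mm is ≤ 26 mm ⇒ resistant
Ertapenem (13 mm) ≤ 14 mm ⇒ resistant
Levofloxacin 17 mm: in 17–19 mm → Intermediate
Ampicillin: 26 mm is in 24–28 mm → Intermediate
Gentamicin: 36 mm is ≥ 29 mm — Susceptible
Aztreonam 30 mm: ≥ 30 mm — Susceptible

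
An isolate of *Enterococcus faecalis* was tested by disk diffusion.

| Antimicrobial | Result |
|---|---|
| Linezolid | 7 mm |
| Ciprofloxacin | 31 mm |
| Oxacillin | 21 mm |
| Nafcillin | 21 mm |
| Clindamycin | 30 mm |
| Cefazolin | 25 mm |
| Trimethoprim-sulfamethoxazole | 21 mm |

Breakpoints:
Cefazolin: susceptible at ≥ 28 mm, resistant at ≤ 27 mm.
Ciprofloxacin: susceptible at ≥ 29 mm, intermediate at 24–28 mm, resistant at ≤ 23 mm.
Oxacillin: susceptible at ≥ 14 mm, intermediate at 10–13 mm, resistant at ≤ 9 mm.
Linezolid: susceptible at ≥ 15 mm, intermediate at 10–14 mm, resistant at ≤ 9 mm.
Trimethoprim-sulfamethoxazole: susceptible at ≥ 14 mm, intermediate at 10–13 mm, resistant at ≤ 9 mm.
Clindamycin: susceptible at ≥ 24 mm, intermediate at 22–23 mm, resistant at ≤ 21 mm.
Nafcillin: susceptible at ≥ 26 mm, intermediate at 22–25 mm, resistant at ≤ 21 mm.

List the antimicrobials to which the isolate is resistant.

Linezolid 7 mm: ≤ 9 mm → resistant
Ciprofloxacin (31 mm) ≥ 29 mm → S
Oxacillin (21 mm) ≥ 14 mm — S
Nafcillin (21 mm) ≤ 21 mm — R
Clindamycin 30 mm: ≥ 24 mm ⇒ Susceptible
Cefazolin: 25 mm is ≤ 27 mm → Resistant
Trimethoprim-sulfamethoxazole: 21 mm is ≥ 14 mm ⇒ S

linezolid, nafcillin, cefazolin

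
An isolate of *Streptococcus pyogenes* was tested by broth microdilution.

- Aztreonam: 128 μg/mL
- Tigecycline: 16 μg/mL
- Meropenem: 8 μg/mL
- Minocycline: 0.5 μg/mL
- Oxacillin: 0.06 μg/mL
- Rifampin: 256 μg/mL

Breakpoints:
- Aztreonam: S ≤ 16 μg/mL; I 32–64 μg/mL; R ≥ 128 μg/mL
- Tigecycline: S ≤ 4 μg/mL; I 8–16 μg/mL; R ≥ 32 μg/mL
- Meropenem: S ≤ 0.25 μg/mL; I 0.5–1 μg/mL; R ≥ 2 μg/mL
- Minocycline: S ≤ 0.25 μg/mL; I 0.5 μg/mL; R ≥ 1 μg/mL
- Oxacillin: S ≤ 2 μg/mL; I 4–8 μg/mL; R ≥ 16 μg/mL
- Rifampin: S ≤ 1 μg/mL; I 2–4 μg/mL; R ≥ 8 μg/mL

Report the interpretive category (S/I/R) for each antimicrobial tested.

Aztreonam: 128 μg/mL is ≥ 128 μg/mL ⇒ resistant
Tigecycline 16 μg/mL: in 8–16 μg/mL → intermediate
Meropenem 8 μg/mL: ≥ 2 μg/mL — resistant
Minocycline: 0.5 μg/mL is = 0.5 μg/mL ⇒ I
Oxacillin (0.06 μg/mL) ≤ 2 μg/mL ⇒ susceptible
Rifampin: 256 μg/mL is ≥ 8 μg/mL → resistant

R, I, R, I, S, R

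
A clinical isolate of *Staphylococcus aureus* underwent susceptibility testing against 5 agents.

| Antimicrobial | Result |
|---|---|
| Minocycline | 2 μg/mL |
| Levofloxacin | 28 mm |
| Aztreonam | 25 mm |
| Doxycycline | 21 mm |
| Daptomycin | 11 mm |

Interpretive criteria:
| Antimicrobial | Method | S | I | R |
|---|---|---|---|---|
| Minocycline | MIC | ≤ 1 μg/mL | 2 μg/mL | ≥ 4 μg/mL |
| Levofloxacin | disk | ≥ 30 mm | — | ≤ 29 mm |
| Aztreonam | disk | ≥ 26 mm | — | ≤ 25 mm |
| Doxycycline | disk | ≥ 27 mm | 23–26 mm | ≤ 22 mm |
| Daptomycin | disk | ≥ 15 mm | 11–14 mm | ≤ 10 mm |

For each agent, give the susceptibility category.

I, R, R, R, I

Minocycline (2 μg/mL) = 2 μg/mL — I
Levofloxacin 28 mm: ≤ 29 mm ⇒ R
Aztreonam: 25 mm is ≤ 25 mm → R
Doxycycline: 21 mm is ≤ 22 mm ⇒ resistant
Daptomycin: 11 mm is in 11–14 mm — Intermediate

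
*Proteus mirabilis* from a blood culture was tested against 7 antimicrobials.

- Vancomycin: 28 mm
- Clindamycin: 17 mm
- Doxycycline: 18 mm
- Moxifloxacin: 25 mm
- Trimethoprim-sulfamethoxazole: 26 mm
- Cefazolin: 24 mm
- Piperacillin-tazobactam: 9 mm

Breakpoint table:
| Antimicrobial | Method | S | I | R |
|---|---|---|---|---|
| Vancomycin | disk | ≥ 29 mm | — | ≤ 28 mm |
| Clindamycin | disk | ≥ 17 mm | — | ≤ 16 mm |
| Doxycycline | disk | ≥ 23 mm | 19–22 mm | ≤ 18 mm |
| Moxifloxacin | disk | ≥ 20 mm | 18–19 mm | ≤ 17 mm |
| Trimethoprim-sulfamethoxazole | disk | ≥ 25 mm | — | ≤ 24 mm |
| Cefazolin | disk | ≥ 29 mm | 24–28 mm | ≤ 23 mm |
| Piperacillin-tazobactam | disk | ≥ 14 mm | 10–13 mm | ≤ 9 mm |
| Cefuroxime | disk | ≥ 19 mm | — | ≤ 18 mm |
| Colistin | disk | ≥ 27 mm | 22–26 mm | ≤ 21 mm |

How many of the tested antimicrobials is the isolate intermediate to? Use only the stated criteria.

Vancomycin: 28 mm is ≤ 28 mm → R
Clindamycin (17 mm) ≥ 17 mm — susceptible
Doxycycline (18 mm) ≤ 18 mm ⇒ resistant
Moxifloxacin 25 mm: ≥ 20 mm → S
Trimethoprim-sulfamethoxazole: 26 mm is ≥ 25 mm ⇒ Susceptible
Cefazolin (24 mm) in 24–28 mm ⇒ intermediate
Piperacillin-tazobactam (9 mm) ≤ 9 mm — Resistant
Intermediate: 1

1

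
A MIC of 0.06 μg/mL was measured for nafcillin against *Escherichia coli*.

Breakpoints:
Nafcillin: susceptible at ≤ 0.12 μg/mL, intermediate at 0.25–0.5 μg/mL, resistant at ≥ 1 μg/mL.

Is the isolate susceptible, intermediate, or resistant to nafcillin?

Susceptible

Nafcillin (0.06 μg/mL) ≤ 0.12 μg/mL → Susceptible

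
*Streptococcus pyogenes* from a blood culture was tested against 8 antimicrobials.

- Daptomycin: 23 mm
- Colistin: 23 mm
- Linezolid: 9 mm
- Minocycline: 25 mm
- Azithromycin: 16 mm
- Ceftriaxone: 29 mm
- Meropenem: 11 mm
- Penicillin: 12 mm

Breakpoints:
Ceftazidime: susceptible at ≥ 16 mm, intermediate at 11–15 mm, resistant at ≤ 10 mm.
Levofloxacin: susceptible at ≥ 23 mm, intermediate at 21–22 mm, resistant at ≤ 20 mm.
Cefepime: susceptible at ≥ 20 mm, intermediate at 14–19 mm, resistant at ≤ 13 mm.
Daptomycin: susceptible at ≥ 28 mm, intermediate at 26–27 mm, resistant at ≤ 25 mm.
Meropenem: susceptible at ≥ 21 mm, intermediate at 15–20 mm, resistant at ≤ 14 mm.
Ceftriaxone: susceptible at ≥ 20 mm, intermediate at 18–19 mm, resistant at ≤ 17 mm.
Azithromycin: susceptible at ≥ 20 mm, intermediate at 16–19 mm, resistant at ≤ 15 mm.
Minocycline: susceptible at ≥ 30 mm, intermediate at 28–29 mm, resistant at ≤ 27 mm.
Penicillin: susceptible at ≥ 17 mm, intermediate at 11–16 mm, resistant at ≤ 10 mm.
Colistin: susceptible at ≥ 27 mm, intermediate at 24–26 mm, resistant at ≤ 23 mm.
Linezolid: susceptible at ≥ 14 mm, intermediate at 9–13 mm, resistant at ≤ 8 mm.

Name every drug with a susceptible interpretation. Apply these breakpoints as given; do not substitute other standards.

Daptomycin (23 mm) ≤ 25 mm ⇒ R
Colistin (23 mm) ≤ 23 mm — Resistant
Linezolid (9 mm) in 9–13 mm → Intermediate
Minocycline: 25 mm is ≤ 27 mm → Resistant
Azithromycin 16 mm: in 16–19 mm ⇒ intermediate
Ceftriaxone: 29 mm is ≥ 20 mm → susceptible
Meropenem: 11 mm is ≤ 14 mm — R
Penicillin (12 mm) in 11–16 mm ⇒ Intermediate

ceftriaxone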